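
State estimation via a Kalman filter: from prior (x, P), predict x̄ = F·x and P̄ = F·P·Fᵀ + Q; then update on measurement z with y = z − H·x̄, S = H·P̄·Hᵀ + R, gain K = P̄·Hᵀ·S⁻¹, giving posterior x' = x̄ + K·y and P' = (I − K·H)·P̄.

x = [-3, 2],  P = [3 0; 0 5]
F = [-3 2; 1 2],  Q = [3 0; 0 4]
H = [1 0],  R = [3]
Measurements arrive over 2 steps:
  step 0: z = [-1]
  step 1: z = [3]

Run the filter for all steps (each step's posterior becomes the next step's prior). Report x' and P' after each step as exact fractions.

step 0: x' = [-11/53, -101/53], P' = [150/53 33/53; 33/53 1310/53]
step 1: x' = [2319/814, 166/407], P' = [19059/6512 6987/3256; 6987/3256 73787/1628]

step 0: x̄ = F·x = [13, 1]
step 0: P̄ = F·P·Fᵀ + Q = [50 11; 11 27]
step 0: y = z − H·x̄ = [-14]
step 0: S = H·P̄·Hᵀ + R = [53]
step 0: K = P̄·Hᵀ·S⁻¹ = [50/53; 11/53]
step 0: x' = x̄ + K·y = [-11/53, -101/53]
step 0: P' = (I − K·H)·P̄ = [150/53 33/53; 33/53 1310/53]
step 1: x̄ = F·x = [-169/53, -213/53]
step 1: P̄ = F·P·Fᵀ + Q = [6353/53 4658/53; 4658/53 5734/53]
step 1: y = z − H·x̄ = [328/53]
step 1: S = H·P̄·Hᵀ + R = [6512/53]
step 1: K = P̄·Hᵀ·S⁻¹ = [6353/6512; 2329/3256]
step 1: x' = x̄ + K·y = [2319/814, 166/407]
step 1: P' = (I − K·H)·P̄ = [19059/6512 6987/3256; 6987/3256 73787/1628]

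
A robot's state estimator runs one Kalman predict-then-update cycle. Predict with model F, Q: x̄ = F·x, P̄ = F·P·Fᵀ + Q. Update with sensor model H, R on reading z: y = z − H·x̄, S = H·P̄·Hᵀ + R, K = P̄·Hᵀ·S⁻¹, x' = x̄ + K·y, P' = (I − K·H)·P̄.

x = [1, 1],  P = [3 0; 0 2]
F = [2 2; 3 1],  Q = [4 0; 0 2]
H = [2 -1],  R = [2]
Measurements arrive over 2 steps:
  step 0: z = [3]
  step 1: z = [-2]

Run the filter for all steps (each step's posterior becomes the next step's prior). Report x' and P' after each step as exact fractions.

step 0: x' = [138/41, 151/41], P' = [308/41 564/41; 564/41 1102/41]
step 1: x' = [2668/7215, 19093/7215], P' = [39308/7215 66548/7215; 66548/7215 123308/7215]

step 0: x̄ = F·x = [4, 4]
step 0: P̄ = F·P·Fᵀ + Q = [24 22; 22 31]
step 0: y = z − H·x̄ = [-1]
step 0: S = H·P̄·Hᵀ + R = [41]
step 0: K = P̄·Hᵀ·S⁻¹ = [26/41; 13/41]
step 0: x' = x̄ + K·y = [138/41, 151/41]
step 0: P' = (I − K·H)·P̄ = [308/41 564/41; 564/41 1102/41]
step 1: x̄ = F·x = [578/41, 565/41]
step 1: P̄ = F·P·Fᵀ + Q = [10316/41 8564/41; 8564/41 7340/41]
step 1: y = z − H·x̄ = [-673/41]
step 1: S = H·P̄·Hᵀ + R = [14430/41]
step 1: K = P̄·Hᵀ·S⁻¹ = [6034/7215; 4894/7215]
step 1: x' = x̄ + K·y = [2668/7215, 19093/7215]
step 1: P' = (I − K·H)·P̄ = [39308/7215 66548/7215; 66548/7215 123308/7215]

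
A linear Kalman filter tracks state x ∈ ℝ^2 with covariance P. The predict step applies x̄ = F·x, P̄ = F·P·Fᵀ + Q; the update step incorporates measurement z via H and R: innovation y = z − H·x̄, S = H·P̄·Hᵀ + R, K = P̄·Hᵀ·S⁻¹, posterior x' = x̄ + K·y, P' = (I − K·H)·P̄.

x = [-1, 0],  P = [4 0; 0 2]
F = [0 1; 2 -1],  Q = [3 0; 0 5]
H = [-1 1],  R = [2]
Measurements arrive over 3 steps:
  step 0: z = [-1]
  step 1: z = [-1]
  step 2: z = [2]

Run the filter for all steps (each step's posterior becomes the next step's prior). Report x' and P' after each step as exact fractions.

step 0: x' = [-7/34, -43/34], P' = [121/34 107/34; 107/34 157/34]
step 1: x' = [-31/149, -127/149], P' = [835/149 734/149; 734/149 897/149]
step 2: x' = [-1360/1273, 1080/1273], P' = [18955/2546 17409/2546; 17409/2546 20359/2546]

step 0: x̄ = F·x = [0, -2]
step 0: P̄ = F·P·Fᵀ + Q = [5 -2; -2 23]
step 0: y = z − H·x̄ = [1]
step 0: S = H·P̄·Hᵀ + R = [34]
step 0: K = P̄·Hᵀ·S⁻¹ = [-7/34; 25/34]
step 0: x' = x̄ + K·y = [-7/34, -43/34]
step 0: P' = (I − K·H)·P̄ = [121/34 107/34; 107/34 157/34]
step 1: x̄ = F·x = [-43/34, 29/34]
step 1: P̄ = F·P·Fᵀ + Q = [259/34 57/34; 57/34 383/34]
step 1: y = z − H·x̄ = [-53/17]
step 1: S = H·P̄·Hᵀ + R = [298/17]
step 1: K = P̄·Hᵀ·S⁻¹ = [-101/298; 163/298]
step 1: x' = x̄ + K·y = [-31/149, -127/149]
step 1: P' = (I − K·H)·P̄ = [835/149 734/149; 734/149 897/149]
step 2: x̄ = F·x = [-127/149, 65/149]
step 2: P̄ = F·P·Fᵀ + Q = [1344/149 571/149; 571/149 2046/149]
step 2: y = z − H·x̄ = [106/149]
step 2: S = H·P̄·Hᵀ + R = [2546/149]
step 2: K = P̄·Hᵀ·S⁻¹ = [-773/2546; 1475/2546]
step 2: x' = x̄ + K·y = [-1360/1273, 1080/1273]
step 2: P' = (I − K·H)·P̄ = [18955/2546 17409/2546; 17409/2546 20359/2546]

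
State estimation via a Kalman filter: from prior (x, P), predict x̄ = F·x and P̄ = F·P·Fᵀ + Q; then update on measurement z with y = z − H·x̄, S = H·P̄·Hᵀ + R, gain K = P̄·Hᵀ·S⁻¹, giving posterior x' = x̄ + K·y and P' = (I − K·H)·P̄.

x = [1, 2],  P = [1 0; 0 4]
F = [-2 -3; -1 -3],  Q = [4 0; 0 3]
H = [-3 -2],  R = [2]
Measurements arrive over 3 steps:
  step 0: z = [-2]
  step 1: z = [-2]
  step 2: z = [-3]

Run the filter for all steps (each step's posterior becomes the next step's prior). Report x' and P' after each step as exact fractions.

step 0: x̄ = F·x = [-8, -7]
step 0: P̄ = F·P·Fᵀ + Q = [44 38; 38 40]
step 0: y = z − H·x̄ = [-40]
step 0: S = H·P̄·Hᵀ + R = [1014]
step 0: K = P̄·Hᵀ·S⁻¹ = [-8/39; -97/507]
step 0: x' = x̄ + K·y = [8/39, 331/507]
step 0: P' = (I − K·H)·P̄ = [4/3 -70/39; -70/39 1462/507]
step 1: x̄ = F·x = [-1201/507, -1097/507]
step 1: P̄ = F·P·Fᵀ + Q = [6970/507 6320/507; 6320/507 9895/507]
step 1: y = z − H·x̄ = [-6811/507]
step 1: S = H·P̄·Hᵀ + R = [179164/507]
step 1: K = P̄·Hᵀ·S⁻¹ = [-16775/89582; -19375/89582]
step 1: x' = x̄ + K·y = [13149/89582, 66453/89582]
step 1: P' = (I − K·H)·P̄ = [60735/44791 -82715/44791; -82715/44791 133760/44791]
step 2: x̄ = F·x = [-225657/89582, -106254/44791]
step 2: P̄ = F·P·Fᵀ + Q = [633364/44791 580875/44791; 580875/44791 902658/44791]
step 2: y = z − H·x̄ = [-1370733/89582]
step 2: S = H·P̄·Hᵀ + R = [16370990/44791]
step 2: K = P̄·Hᵀ·S⁻¹ = [-1530921/8185495; -3547941/16370990]
step 2: x' = x̄ + K·y = [2806029/8185495, 30906063/32741980]
step 2: P' = (I − K·H)·P̄ = [11095078/8185495 -15111696/8185495; -15111696/8185495 48883029/16370990]

step 0: x' = [8/39, 331/507], P' = [4/3 -70/39; -70/39 1462/507]
step 1: x' = [13149/89582, 66453/89582], P' = [60735/44791 -82715/44791; -82715/44791 133760/44791]
step 2: x' = [2806029/8185495, 30906063/32741980], P' = [11095078/8185495 -15111696/8185495; -15111696/8185495 48883029/16370990]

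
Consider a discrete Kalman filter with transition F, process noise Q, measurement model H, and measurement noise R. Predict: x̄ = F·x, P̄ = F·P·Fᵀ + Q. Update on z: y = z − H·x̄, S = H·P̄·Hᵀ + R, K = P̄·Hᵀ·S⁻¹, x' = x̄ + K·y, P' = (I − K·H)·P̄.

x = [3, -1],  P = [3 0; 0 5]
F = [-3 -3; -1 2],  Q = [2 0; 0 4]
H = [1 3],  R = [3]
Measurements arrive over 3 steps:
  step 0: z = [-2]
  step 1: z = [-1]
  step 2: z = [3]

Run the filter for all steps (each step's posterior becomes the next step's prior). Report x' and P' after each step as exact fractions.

step 0: x' = [-955/194, 85/97], P' = [14235/194 -2367/97; -2367/97 819/97]
step 1: x' = [97819/35279, -440443/352790], P' = [319173/35279 -192855/70558; -192855/70558 405713/352790]
step 2: x' = [609008235/335463974, 115963551/335463974], P' = [3047653401/335463974 -924230811/335463974; -924230811/335463974 388641463/335463974]

step 0: x̄ = F·x = [-6, -5]
step 0: P̄ = F·P·Fᵀ + Q = [74 -21; -21 27]
step 0: y = z − H·x̄ = [19]
step 0: S = H·P̄·Hᵀ + R = [194]
step 0: K = P̄·Hᵀ·S⁻¹ = [11/194; 30/97]
step 0: x' = x̄ + K·y = [-955/194, 85/97]
step 0: P' = (I − K·H)·P̄ = [14235/194 -2367/97; -2367/97 819/97]
step 1: x̄ = F·x = [2355/194, 1295/194]
step 1: P̄ = F·P·Fᵀ + Q = [58033/194 47079/194; 47079/194 40499/194]
step 1: y = z − H·x̄ = [-3217/97]
step 1: S = H·P̄·Hᵀ + R = [352790/97]
step 1: K = P̄·Hᵀ·S⁻¹ = [19927/70558; 42144/176395]
step 1: x' = x̄ + K·y = [97819/35279, -440443/352790]
step 1: P' = (I − K·H)·P̄ = [319173/35279 -192855/70558; -192855/70558 405713/352790]
step 2: x̄ = F·x = [-1613241/352790, -929538/176395]
step 2: P̄ = F·P·Fᵀ + Q = [15725617/352790 10033737/352790; 10033737/352790 5041421/176395]
step 2: y = z − H·x̄ = [8248839/352790]
step 2: S = H·P̄·Hᵀ + R = [167731987/352790]
step 2: K = P̄·Hᵀ·S⁻¹ = [45826828/167731987; 40282263/167731987]
step 2: x' = x̄ + K·y = [609008235/335463974, 115963551/335463974]
step 2: P' = (I − K·H)·P̄ = [3047653401/335463974 -924230811/335463974; -924230811/335463974 388641463/335463974]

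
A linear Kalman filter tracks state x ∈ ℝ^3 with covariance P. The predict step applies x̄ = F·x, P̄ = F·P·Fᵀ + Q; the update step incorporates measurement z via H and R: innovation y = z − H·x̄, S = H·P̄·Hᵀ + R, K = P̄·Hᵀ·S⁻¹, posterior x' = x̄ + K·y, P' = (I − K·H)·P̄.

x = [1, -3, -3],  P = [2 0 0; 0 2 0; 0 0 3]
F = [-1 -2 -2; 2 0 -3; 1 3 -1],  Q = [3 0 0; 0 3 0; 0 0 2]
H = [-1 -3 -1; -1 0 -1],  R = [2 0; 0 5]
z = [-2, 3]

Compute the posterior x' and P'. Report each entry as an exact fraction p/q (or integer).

x̄ = F·x = [11, 11, -5]
P̄ = F·P·Fᵀ + Q = [25 14 -8; 14 38 13; -8 13 25]
y = z − H·x̄ = [37, 9]
S = H·P̄·Hᵀ + R = [540 115; 115 39]
K = P̄·Hᵀ·S⁻¹ = [-346/7835 -479/1567; -2394/7835 327/1567; -229/7835 -548/1567]
x' = x̄ + K·y = [51828/7835, 12322/7835, -72308/7835]
P' = (I − K·H)·P̄ = [134746/7835 -3761/7835 -122771/7835; -3761/7835 4321/7835 -4414/7835; -122771/7835 -4414/7835 136471/7835]

x' = [51828/7835, 12322/7835, -72308/7835]
P' = [134746/7835 -3761/7835 -122771/7835; -3761/7835 4321/7835 -4414/7835; -122771/7835 -4414/7835 136471/7835]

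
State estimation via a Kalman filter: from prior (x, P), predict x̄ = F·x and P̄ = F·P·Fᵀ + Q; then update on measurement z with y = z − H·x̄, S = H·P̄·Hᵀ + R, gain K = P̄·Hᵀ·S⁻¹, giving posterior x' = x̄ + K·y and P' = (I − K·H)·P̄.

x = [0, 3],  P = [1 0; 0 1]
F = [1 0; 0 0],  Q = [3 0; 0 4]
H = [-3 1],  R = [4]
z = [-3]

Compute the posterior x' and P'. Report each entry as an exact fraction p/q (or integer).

x̄ = F·x = [0, 0]
P̄ = F·P·Fᵀ + Q = [4 0; 0 4]
y = z − H·x̄ = [-3]
S = H·P̄·Hᵀ + R = [44]
K = P̄·Hᵀ·S⁻¹ = [-3/11; 1/11]
x' = x̄ + K·y = [9/11, -3/11]
P' = (I − K·H)·P̄ = [8/11 12/11; 12/11 40/11]

x' = [9/11, -3/11]
P' = [8/11 12/11; 12/11 40/11]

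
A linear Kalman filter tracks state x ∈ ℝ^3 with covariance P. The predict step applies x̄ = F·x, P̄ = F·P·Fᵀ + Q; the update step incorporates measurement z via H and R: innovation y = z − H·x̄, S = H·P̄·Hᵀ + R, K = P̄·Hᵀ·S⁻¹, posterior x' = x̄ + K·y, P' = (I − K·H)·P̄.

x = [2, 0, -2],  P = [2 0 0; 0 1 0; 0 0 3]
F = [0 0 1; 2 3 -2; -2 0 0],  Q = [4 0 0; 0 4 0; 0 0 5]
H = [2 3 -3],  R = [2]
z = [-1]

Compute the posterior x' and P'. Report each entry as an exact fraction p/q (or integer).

x̄ = F·x = [-2, 8, -4]
P̄ = F·P·Fᵀ + Q = [7 -6 0; -6 33 -8; 0 -8 13]
y = z − H·x̄ = [-33]
S = H·P̄·Hᵀ + R = [516]
K = P̄·Hᵀ·S⁻¹ = [-1/129; 37/172; -21/172]
x' = x̄ + K·y = [-75/43, 155/172, 5/172]
P' = (I − K·H)·P̄ = [899/129 -221/43 -21/43; -221/43 1569/172 955/172; -21/43 955/172 913/172]

x' = [-75/43, 155/172, 5/172]
P' = [899/129 -221/43 -21/43; -221/43 1569/172 955/172; -21/43 955/172 913/172]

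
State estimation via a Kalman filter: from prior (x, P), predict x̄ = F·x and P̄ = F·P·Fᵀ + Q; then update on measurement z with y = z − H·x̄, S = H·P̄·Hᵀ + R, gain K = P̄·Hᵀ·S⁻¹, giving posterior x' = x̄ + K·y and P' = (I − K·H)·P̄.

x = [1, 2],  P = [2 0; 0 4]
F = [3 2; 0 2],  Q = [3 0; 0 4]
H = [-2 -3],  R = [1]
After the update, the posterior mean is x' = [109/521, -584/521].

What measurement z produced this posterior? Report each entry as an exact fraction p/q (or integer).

z = [3]

x̄ = F·x = [7, 4]
P̄ = F·P·Fᵀ + Q = [37 16; 16 20]
S = H·P̄·Hᵀ + R = [521]
K = P̄·Hᵀ·S⁻¹ = [-122/521; -92/521]
x' − x̄ = [-3538/521, -2668/521] = K·y
y = (KᵀK)⁻¹·Kᵀ·(x' − x̄) = [29]
z = y + H·x̄ = [29] + [-26] = [3]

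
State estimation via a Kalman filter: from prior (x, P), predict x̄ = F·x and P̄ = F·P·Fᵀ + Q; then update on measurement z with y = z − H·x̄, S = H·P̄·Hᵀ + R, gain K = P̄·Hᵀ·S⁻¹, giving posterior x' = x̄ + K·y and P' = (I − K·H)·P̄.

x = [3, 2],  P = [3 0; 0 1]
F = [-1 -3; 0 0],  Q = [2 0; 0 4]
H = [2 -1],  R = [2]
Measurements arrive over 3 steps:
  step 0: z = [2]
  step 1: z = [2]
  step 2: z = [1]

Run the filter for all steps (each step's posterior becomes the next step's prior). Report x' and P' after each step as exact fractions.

step 0: x' = [1/31, -40/31], P' = [42/31 56/31; 56/31 116/31]
step 1: x' = [3325/3061, 352/3061], P' = [4452/3061 5936/3061; 5936/3061 11996/3061]
step 2: x' = [141011/317491, -23646/317491], P' = [462462/317491 616616/317491; 616616/317491 1245476/317491]

step 0: x̄ = F·x = [-9, 0]
step 0: P̄ = F·P·Fᵀ + Q = [14 0; 0 4]
step 0: y = z − H·x̄ = [20]
step 0: S = H·P̄·Hᵀ + R = [62]
step 0: K = P̄·Hᵀ·S⁻¹ = [14/31; -2/31]
step 0: x' = x̄ + K·y = [1/31, -40/31]
step 0: P' = (I − K·H)·P̄ = [42/31 56/31; 56/31 116/31]
step 1: x̄ = F·x = [119/31, 0]
step 1: P̄ = F·P·Fᵀ + Q = [1484/31 0; 0 4]
step 1: y = z − H·x̄ = [-176/31]
step 1: S = H·P̄·Hᵀ + R = [6122/31]
step 1: K = P̄·Hᵀ·S⁻¹ = [1484/3061; -62/3061]
step 1: x' = x̄ + K·y = [3325/3061, 352/3061]
step 1: P' = (I − K·H)·P̄ = [4452/3061 5936/3061; 5936/3061 11996/3061]
step 2: x̄ = F·x = [-4381/3061, 0]
step 2: P̄ = F·P·Fᵀ + Q = [154154/3061 0; 0 4]
step 2: y = z − H·x̄ = [11823/3061]
step 2: S = H·P̄·Hᵀ + R = [634982/3061]
step 2: K = P̄·Hᵀ·S⁻¹ = [154154/317491; -6122/317491]
step 2: x' = x̄ + K·y = [141011/317491, -23646/317491]
step 2: P' = (I − K·H)·P̄ = [462462/317491 616616/317491; 616616/317491 1245476/317491]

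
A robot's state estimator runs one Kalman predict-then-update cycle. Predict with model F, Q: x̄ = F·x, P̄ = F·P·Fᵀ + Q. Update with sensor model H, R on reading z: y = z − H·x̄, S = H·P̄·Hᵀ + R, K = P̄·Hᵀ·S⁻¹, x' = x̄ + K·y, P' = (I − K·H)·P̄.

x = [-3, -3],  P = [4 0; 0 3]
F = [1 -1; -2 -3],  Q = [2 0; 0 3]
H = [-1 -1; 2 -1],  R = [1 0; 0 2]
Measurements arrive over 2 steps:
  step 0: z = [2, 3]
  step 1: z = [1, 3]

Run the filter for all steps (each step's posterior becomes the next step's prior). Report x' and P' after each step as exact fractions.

step 0: x' = [1205/3911, -8153/3911], P' = [1257/3911 2/3911; 2/3911 2570/3911]
step 1: x' = [454846/602489, -747299/602489], P' = [359137/1204978 5194/602489; 5194/602489 375762/602489]

step 0: x̄ = F·x = [0, 15]
step 0: P̄ = F·P·Fᵀ + Q = [9 1; 1 46]
step 0: y = z − H·x̄ = [17, 18]
step 0: S = H·P̄·Hᵀ + R = [58 27; 27 80]
step 0: K = P̄·Hᵀ·S⁻¹ = [-1259/3911 1256/3911; -2572/3911 -1283/3911]
step 0: x' = x̄ + K·y = [1205/3911, -8153/3911]
step 0: P' = (I − K·H)·P̄ = [1257/3911 2/3911; 2/3911 2570/3911]
step 1: x̄ = F·x = [9358/3911, 22049/3911]
step 1: P̄ = F·P·Fᵀ + Q = [11645/3911 5194/3911; 5194/3911 39915/3911]
step 1: y = z − H·x̄ = [35318/3911, 15066/3911]
step 1: S = H·P̄·Hᵀ + R = [65859/3911 11431/3911; 11431/3911 73541/3911]
step 1: K = P̄·Hᵀ·S⁻¹ = [-369525/1204978 353943/1204978; -380956/602489 -182687/602489]
step 1: x' = x̄ + K·y = [454846/602489, -747299/602489]
step 1: P' = (I − K·H)·P̄ = [359137/1204978 5194/602489; 5194/602489 375762/602489]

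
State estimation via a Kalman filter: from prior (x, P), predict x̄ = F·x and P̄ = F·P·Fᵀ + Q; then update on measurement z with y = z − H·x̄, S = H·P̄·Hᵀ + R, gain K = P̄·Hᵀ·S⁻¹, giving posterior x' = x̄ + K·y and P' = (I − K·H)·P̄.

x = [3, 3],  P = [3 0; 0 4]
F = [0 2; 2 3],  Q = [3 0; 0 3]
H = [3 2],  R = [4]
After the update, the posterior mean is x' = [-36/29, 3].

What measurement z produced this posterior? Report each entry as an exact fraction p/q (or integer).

x̄ = F·x = [6, 15]
P̄ = F·P·Fᵀ + Q = [19 24; 24 51]
S = H·P̄·Hᵀ + R = [667]
K = P̄·Hᵀ·S⁻¹ = [105/667; 6/23]
x' − x̄ = [-210/29, -12] = K·y
y = (KᵀK)⁻¹·Kᵀ·(x' − x̄) = [-46]
z = y + H·x̄ = [-46] + [48] = [2]

z = [2]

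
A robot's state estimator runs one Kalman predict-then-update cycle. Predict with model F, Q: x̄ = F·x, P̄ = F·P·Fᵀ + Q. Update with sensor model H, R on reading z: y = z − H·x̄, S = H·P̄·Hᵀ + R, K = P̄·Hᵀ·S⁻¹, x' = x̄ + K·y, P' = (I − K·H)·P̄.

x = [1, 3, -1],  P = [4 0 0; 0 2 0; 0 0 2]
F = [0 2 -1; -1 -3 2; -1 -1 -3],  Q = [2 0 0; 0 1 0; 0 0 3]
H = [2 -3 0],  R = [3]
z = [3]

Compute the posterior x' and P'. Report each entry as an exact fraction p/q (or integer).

x' = [15/29, -389/522, -496/261]
P' = [60/29 36/29 18/29; 36/29 557/522 103/261; 18/29 103/261 6997/261]

x̄ = F·x = [7, -12, -1]
P̄ = F·P·Fᵀ + Q = [12 -16 2; -16 31 -2; 2 -2 27]
y = z − H·x̄ = [-47]
S = H·P̄·Hᵀ + R = [522]
K = P̄·Hᵀ·S⁻¹ = [4/29; -125/522; 5/261]
x' = x̄ + K·y = [15/29, -389/522, -496/261]
P' = (I − K·H)·P̄ = [60/29 36/29 18/29; 36/29 557/522 103/261; 18/29 103/261 6997/261]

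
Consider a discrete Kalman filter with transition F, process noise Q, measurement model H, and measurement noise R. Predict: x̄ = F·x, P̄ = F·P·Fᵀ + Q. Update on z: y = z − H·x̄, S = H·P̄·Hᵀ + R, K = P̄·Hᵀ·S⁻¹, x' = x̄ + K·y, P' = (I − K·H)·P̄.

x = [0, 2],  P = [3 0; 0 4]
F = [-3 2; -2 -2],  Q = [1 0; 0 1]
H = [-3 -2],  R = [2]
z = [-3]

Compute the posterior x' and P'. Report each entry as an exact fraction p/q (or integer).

x' = [1008/269, -1108/269]
P' = [2588/269 -3814/269; -3814/269 5753/269]

x̄ = F·x = [4, -4]
P̄ = F·P·Fᵀ + Q = [44 2; 2 29]
y = z − H·x̄ = [1]
S = H·P̄·Hᵀ + R = [538]
K = P̄·Hᵀ·S⁻¹ = [-68/269; -32/269]
x' = x̄ + K·y = [1008/269, -1108/269]
P' = (I − K·H)·P̄ = [2588/269 -3814/269; -3814/269 5753/269]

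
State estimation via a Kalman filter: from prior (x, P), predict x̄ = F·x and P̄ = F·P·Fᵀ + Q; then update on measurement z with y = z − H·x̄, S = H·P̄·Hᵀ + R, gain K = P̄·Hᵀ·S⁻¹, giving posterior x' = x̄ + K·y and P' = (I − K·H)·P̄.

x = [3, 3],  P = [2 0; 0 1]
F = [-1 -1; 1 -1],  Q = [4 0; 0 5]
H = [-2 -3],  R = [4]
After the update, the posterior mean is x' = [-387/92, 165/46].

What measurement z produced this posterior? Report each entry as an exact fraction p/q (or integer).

x̄ = F·x = [-6, 0]
P̄ = F·P·Fᵀ + Q = [7 -1; -1 8]
S = H·P̄·Hᵀ + R = [92]
K = P̄·Hᵀ·S⁻¹ = [-11/92; -11/46]
x' − x̄ = [165/92, 165/46] = K·y
y = (KᵀK)⁻¹·Kᵀ·(x' − x̄) = [-15]
z = y + H·x̄ = [-15] + [12] = [-3]

z = [-3]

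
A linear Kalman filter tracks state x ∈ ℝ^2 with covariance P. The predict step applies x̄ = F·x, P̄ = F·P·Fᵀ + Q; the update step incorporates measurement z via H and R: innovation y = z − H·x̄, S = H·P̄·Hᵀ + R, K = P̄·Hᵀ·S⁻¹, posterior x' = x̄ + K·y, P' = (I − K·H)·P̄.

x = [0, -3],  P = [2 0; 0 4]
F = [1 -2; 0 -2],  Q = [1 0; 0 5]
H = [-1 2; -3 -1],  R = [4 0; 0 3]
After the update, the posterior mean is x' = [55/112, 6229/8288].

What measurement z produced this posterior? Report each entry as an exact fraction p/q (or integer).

z = [1, -2]

x̄ = F·x = [6, 6]
P̄ = F·P·Fᵀ + Q = [19 16; 16 21]
S = H·P̄·Hᵀ + R = [43 -65; -65 291]
K = P̄·Hᵀ·S⁻¹ = [-13/112 -31/112; 3081/8288 -1277/8288]
x' − x̄ = [-617/112, -43499/8288] = K·y
y = (KᵀK)⁻¹·Kᵀ·(x' − x̄) = [-5, 22]
z = y + H·x̄ = [-5, 22] + [6, -24] = [1, -2]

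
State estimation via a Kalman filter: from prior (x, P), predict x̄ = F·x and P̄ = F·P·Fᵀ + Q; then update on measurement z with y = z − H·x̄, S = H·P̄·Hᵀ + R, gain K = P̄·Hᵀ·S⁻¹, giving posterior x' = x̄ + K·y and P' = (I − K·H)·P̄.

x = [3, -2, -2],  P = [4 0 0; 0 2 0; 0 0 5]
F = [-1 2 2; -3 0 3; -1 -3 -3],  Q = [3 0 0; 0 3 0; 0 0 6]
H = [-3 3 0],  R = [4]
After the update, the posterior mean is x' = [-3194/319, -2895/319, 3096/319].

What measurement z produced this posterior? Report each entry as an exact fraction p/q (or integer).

z = [3]

x̄ = F·x = [-11, -15, 9]
P̄ = F·P·Fᵀ + Q = [35 42 -38; 42 84 -33; -38 -33 73]
S = H·P̄·Hᵀ + R = [319]
K = P̄·Hᵀ·S⁻¹ = [21/319; 126/319; 15/319]
x' − x̄ = [315/319, 1890/319, 225/319] = K·y
y = (KᵀK)⁻¹·Kᵀ·(x' − x̄) = [15]
z = y + H·x̄ = [15] + [-12] = [3]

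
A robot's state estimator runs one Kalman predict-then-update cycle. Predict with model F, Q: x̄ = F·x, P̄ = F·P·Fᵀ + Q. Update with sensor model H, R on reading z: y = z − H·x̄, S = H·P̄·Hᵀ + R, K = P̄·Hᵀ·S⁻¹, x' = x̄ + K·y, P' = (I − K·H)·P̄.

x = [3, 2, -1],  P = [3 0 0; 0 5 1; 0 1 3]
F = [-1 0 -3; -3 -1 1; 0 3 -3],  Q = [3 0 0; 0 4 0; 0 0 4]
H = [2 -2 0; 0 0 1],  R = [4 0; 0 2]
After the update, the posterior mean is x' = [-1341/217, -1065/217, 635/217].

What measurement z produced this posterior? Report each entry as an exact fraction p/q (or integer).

x̄ = F·x = [0, -12, 9]
P̄ = F·P·Fᵀ + Q = [33 3 18; 3 37 -18; 18 -18 58]
S = H·P̄·Hᵀ + R = [260 72; 72 60]
K = P̄·Hᵀ·S⁻¹ = [48/217 15/434; -58/217 9/434; 3/217 1237/1302]
x' − x̄ = [-1341/217, 1539/217, -1318/217] = K·y
y = (KᵀK)⁻¹·Kᵀ·(x' − x̄) = [-27, -6]
z = y + H·x̄ = [-27, -6] + [24, 9] = [-3, 3]

z = [-3, 3]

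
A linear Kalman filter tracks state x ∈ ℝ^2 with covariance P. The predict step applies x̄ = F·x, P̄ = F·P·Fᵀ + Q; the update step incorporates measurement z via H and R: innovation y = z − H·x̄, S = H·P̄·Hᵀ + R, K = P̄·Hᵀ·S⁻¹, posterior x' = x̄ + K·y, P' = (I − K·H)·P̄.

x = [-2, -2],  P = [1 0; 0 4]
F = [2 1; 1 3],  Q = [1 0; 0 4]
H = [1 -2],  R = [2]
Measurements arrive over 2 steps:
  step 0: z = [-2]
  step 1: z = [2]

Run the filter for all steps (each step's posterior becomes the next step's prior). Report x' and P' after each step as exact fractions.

step 0: x̄ = F·x = [-6, -8]
step 0: P̄ = F·P·Fᵀ + Q = [9 14; 14 41]
step 0: y = z − H·x̄ = [-12]
step 0: S = H·P̄·Hᵀ + R = [119]
step 0: K = P̄·Hᵀ·S⁻¹ = [-19/119; -4/7]
step 0: x' = x̄ + K·y = [-486/119, -8/7]
step 0: P' = (I − K·H)·P̄ = [710/119 22/7; 22/7 15/7]
step 1: x̄ = F·x = [-1108/119, -894/119]
step 1: P̄ = F·P·Fᵀ + Q = [4710/119 4803/119; 4803/119 5725/119]
step 1: y = z − H·x̄ = [-26/7]
step 1: S = H·P̄·Hᵀ + R = [508/7]
step 1: K = P̄·Hᵀ·S⁻¹ = [-72/127; -391/508]
step 1: x' = x̄ + K·y = [-15556/2159, -20095/4318]
step 1: P' = (I − K·H)·P̄ = [35094/2159 18771/2159; 18771/2159 44189/8636]

step 0: x' = [-486/119, -8/7], P' = [710/119 22/7; 22/7 15/7]
step 1: x' = [-15556/2159, -20095/4318], P' = [35094/2159 18771/2159; 18771/2159 44189/8636]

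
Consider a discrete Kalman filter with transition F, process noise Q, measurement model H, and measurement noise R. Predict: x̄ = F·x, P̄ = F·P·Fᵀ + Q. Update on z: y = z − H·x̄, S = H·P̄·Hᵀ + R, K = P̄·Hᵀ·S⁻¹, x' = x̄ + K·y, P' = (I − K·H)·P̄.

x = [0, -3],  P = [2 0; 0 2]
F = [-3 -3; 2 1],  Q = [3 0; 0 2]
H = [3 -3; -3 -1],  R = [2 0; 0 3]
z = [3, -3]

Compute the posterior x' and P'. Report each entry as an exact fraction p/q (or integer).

x̄ = F·x = [9, -3]
P̄ = F·P·Fᵀ + Q = [39 -18; -18 12]
y = z − H·x̄ = [-33, 21]
S = H·P̄·Hᵀ + R = [785 -423; -423 258]
K = P̄·Hᵀ·S⁻¹ = [747/7867 -1794/7867; -1818/7867 -1700/7867]
x' = x̄ + K·y = [8478/7867, 693/7867]
P' = (I − K·H)·P̄ = [1470/7867 972/7867; 972/7867 2184/7867]

x' = [8478/7867, 693/7867]
P' = [1470/7867 972/7867; 972/7867 2184/7867]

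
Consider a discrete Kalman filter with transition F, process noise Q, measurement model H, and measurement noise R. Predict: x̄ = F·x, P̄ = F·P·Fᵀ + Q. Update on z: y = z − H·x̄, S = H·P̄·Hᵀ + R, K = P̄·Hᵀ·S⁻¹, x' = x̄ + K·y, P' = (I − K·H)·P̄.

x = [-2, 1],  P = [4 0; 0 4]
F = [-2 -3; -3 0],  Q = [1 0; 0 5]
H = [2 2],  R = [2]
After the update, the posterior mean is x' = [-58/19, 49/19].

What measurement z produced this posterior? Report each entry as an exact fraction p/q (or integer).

z = [-1]

x̄ = F·x = [1, 6]
P̄ = F·P·Fᵀ + Q = [53 24; 24 41]
S = H·P̄·Hᵀ + R = [570]
K = P̄·Hᵀ·S⁻¹ = [77/285; 13/57]
x' − x̄ = [-77/19, -65/19] = K·y
y = (KᵀK)⁻¹·Kᵀ·(x' − x̄) = [-15]
z = y + H·x̄ = [-15] + [14] = [-1]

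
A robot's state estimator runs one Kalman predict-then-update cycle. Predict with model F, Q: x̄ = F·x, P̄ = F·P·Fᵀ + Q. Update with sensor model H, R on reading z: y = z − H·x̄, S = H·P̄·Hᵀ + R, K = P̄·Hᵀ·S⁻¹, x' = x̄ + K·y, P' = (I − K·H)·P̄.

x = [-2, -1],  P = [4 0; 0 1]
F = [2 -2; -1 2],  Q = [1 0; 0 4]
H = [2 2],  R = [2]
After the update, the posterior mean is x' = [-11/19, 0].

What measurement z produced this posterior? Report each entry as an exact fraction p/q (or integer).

x̄ = F·x = [-2, 0]
P̄ = F·P·Fᵀ + Q = [21 -12; -12 12]
S = H·P̄·Hᵀ + R = [38]
K = P̄·Hᵀ·S⁻¹ = [9/19; 0]
x' − x̄ = [27/19, 0] = K·y
y = (KᵀK)⁻¹·Kᵀ·(x' − x̄) = [3]
z = y + H·x̄ = [3] + [-4] = [-1]

z = [-1]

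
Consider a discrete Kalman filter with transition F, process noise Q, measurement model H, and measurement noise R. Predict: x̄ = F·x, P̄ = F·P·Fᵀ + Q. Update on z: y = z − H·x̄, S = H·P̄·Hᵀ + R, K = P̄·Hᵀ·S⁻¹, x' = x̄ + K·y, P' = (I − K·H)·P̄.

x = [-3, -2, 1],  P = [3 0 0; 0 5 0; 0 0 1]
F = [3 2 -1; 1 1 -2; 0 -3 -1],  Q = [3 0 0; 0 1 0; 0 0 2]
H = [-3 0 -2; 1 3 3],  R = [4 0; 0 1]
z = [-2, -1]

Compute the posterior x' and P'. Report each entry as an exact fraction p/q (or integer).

x' = [-28807/21822, -55937/21822, 117227/43644]
P' = [79589/10911 79693/10911 -214753/21822; 79693/10911 89339/10911 -232169/21822; -214753/21822 -232169/21822 614585/43644]

x̄ = F·x = [-14, -7, 5]
P̄ = F·P·Fᵀ + Q = [51 21 -29; 21 13 -13; -29 -13 48]
y = z − H·x̄ = [-34, 19]
S = H·P̄·Hᵀ + R = [307 -233; -233 319]
K = P̄·Hᵀ·S⁻¹ = [-12007/21822 -6923/21822; -3455/21822 -1087/21822; 14837/43644 21235/43644]
x' = x̄ + K·y = [-28807/21822, -55937/21822, 117227/43644]
P' = (I − K·H)·P̄ = [79589/10911 79693/10911 -214753/21822; 79693/10911 89339/10911 -232169/21822; -214753/21822 -232169/21822 614585/43644]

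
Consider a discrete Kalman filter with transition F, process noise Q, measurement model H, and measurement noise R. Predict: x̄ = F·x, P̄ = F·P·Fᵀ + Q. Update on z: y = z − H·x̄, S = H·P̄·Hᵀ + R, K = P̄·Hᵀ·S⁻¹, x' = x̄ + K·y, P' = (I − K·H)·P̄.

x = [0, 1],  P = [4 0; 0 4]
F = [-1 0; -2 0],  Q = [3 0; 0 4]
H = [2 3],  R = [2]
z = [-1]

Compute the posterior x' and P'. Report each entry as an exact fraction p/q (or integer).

x̄ = F·x = [0, 0]
P̄ = F·P·Fᵀ + Q = [7 8; 8 20]
y = z − H·x̄ = [-1]
S = H·P̄·Hᵀ + R = [306]
K = P̄·Hᵀ·S⁻¹ = [19/153; 38/153]
x' = x̄ + K·y = [-19/153, -38/153]
P' = (I − K·H)·P̄ = [349/153 -220/153; -220/153 172/153]

x' = [-19/153, -38/153]
P' = [349/153 -220/153; -220/153 172/153]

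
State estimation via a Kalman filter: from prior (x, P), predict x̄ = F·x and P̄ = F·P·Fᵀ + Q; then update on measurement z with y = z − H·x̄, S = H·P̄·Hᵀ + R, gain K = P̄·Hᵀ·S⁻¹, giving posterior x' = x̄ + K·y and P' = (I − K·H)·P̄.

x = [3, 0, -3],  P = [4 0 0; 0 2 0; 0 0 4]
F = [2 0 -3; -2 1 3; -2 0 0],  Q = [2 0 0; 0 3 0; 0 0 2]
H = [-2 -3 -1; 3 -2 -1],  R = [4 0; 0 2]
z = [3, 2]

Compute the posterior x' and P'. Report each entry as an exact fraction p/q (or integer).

x̄ = F·x = [15, -15, -6]
P̄ = F·P·Fᵀ + Q = [54 -52 -16; -52 57 16; -16 16 18]
y = z − H·x̄ = [-18, -79]
S = H·P̄·Hᵀ + R = [159 392; 392 1518]
K = P̄·Hᵀ·S⁻¹ = [-6696/43849 9875/43849; -6941/43849 -6469/43849; -6598/43849 -1127/43849]
x' = x̄ + K·y = [-1862/43849, -21746/43849, -55297/43849]
P' = (I − K·H)·P̄ = [11640/43849 -11666/43849 38502/43849; -11666/43849 73156/43849 -168372/43849; 38502/43849 -168372/43849 454504/43849]

x' = [-1862/43849, -21746/43849, -55297/43849]
P' = [11640/43849 -11666/43849 38502/43849; -11666/43849 73156/43849 -168372/43849; 38502/43849 -168372/43849 454504/43849]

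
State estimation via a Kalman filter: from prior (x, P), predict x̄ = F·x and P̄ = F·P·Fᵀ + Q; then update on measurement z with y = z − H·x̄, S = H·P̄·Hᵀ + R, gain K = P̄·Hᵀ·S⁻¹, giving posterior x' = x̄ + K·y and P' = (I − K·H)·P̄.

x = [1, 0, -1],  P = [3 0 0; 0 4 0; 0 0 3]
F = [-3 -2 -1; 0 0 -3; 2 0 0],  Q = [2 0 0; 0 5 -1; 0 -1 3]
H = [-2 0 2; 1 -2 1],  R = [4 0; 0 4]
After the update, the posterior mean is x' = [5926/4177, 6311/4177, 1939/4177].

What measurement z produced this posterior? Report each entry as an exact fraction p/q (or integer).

z = [-2, -1]

x̄ = F·x = [-2, 3, 2]
P̄ = F·P·Fᵀ + Q = [48 9 -18; 9 32 -1; -18 -1 15]
S = H·P̄·Hᵀ + R = [400 -26; -26 127]
K = P̄·Hᵀ·S⁻¹ = [-1371/4177 114/4177; -333/4177 -1910/4177; 2089/12531 329/12531]
x' − x̄ = [14280/4177, -6220/4177, -6415/4177] = K·y
y = (KᵀK)⁻¹·Kᵀ·(x' − x̄) = [-10, 5]
z = y + H·x̄ = [-10, 5] + [8, -6] = [-2, -1]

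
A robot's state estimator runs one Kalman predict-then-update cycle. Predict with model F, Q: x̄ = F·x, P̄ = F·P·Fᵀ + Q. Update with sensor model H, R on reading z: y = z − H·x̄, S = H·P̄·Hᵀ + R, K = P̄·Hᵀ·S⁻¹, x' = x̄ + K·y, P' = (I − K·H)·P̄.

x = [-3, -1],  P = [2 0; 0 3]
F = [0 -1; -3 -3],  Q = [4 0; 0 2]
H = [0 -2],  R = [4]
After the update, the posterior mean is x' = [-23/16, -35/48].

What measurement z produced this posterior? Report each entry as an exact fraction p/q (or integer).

x̄ = F·x = [1, 12]
P̄ = F·P·Fᵀ + Q = [7 9; 9 47]
S = H·P̄·Hᵀ + R = [192]
K = P̄·Hᵀ·S⁻¹ = [-3/32; -47/96]
x' − x̄ = [-39/16, -611/48] = K·y
y = (KᵀK)⁻¹·Kᵀ·(x' − x̄) = [26]
z = y + H·x̄ = [26] + [-24] = [2]

z = [2]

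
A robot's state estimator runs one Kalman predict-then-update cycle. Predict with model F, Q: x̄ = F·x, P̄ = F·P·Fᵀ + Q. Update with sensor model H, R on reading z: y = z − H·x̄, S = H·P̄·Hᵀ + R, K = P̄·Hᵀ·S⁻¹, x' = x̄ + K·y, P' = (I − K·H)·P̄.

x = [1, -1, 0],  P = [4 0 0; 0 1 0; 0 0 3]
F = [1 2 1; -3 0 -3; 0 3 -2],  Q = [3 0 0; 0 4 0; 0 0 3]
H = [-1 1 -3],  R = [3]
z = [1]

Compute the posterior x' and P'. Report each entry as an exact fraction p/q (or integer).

x' = [-4/39, -151/39, -21/13]
P' = [2051/234 -1862/117 -105/13; -1862/117 7261/117 336/13; -105/13 336/13 150/13]

x̄ = F·x = [-1, -3, -3]
P̄ = F·P·Fᵀ + Q = [14 -21 0; -21 67 18; 0 18 24]
y = z − H·x̄ = [-6]
S = H·P̄·Hᵀ + R = [234]
K = P̄·Hᵀ·S⁻¹ = [-35/234; 17/117; -3/13]
x' = x̄ + K·y = [-4/39, -151/39, -21/13]
P' = (I − K·H)·P̄ = [2051/234 -1862/117 -105/13; -1862/117 7261/117 336/13; -105/13 336/13 150/13]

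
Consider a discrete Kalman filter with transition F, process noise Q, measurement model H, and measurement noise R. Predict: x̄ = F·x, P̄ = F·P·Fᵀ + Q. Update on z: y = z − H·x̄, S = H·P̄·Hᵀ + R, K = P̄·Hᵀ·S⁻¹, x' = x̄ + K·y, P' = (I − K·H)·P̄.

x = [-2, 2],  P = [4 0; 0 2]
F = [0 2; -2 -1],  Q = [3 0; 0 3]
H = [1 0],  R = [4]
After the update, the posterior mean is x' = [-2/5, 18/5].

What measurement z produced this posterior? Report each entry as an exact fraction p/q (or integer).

z = [-2]

x̄ = F·x = [4, 2]
P̄ = F·P·Fᵀ + Q = [11 -4; -4 21]
S = H·P̄·Hᵀ + R = [15]
K = P̄·Hᵀ·S⁻¹ = [11/15; -4/15]
x' − x̄ = [-22/5, 8/5] = K·y
y = (KᵀK)⁻¹·Kᵀ·(x' − x̄) = [-6]
z = y + H·x̄ = [-6] + [4] = [-2]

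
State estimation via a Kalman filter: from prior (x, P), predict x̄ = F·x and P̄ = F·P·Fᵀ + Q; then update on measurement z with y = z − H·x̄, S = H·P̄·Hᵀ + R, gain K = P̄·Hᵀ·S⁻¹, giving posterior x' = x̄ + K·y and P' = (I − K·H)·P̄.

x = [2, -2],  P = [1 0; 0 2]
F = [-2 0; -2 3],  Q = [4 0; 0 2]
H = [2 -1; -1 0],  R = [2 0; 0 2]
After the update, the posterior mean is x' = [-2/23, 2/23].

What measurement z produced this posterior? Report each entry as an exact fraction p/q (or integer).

z = [-1, -2]

x̄ = F·x = [-4, -10]
P̄ = F·P·Fᵀ + Q = [8 4; 4 24]
S = H·P̄·Hᵀ + R = [42 -12; -12 10]
K = P̄·Hᵀ·S⁻¹ = [2/23 -16/23; -52/69 -30/23]
x' − x̄ = [90/23, 232/23] = K·y
y = (KᵀK)⁻¹·Kᵀ·(x' − x̄) = [-3, -6]
z = y + H·x̄ = [-3, -6] + [2, 4] = [-1, -2]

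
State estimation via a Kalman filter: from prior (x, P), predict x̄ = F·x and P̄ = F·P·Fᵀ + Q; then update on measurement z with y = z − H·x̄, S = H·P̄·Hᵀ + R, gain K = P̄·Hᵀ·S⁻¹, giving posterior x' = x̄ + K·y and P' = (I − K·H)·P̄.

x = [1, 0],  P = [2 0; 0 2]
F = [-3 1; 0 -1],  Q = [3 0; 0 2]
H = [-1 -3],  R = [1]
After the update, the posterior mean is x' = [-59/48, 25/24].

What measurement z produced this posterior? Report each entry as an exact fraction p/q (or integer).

z = [-2]

x̄ = F·x = [-3, 0]
P̄ = F·P·Fᵀ + Q = [23 -2; -2 4]
S = H·P̄·Hᵀ + R = [48]
K = P̄·Hᵀ·S⁻¹ = [-17/48; -5/24]
x' − x̄ = [85/48, 25/24] = K·y
y = (KᵀK)⁻¹·Kᵀ·(x' − x̄) = [-5]
z = y + H·x̄ = [-5] + [3] = [-2]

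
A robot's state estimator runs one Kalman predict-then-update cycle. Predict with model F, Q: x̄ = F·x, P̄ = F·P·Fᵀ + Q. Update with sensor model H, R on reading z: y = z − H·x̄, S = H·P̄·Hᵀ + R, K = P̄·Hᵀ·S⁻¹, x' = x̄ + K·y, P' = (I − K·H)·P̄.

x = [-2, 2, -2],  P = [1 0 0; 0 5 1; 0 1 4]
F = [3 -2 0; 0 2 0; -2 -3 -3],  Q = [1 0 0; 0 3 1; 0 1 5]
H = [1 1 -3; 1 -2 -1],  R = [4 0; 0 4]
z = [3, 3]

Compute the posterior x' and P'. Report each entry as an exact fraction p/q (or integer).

x̄ = F·x = [-10, 4, 4]
P̄ = F·P·Fᵀ + Q = [30 -20 30; -20 23 -35; 30 -35 108]
y = z − H·x̄ = [21, 25]
S = H·P̄·Hᵀ + R = [1019 33; 33 114]
K = P̄·Hᵀ·S⁻¹ = [-3480/38359 43400/115077; 4445/38359 -35153/115077; -12414/38359 2705/115077]
x' = x̄ + K·y = [-285010/115077, -138482/115077, -254149/115077]
P' = (I − K·H)·P̄ = [881110/115077 171380/115077 364750/115077; 171380/115077 116848/115077 78296/115077; 364750/115077 78296/115077 197338/115077]

x' = [-285010/115077, -138482/115077, -254149/115077]
P' = [881110/115077 171380/115077 364750/115077; 171380/115077 116848/115077 78296/115077; 364750/115077 78296/115077 197338/115077]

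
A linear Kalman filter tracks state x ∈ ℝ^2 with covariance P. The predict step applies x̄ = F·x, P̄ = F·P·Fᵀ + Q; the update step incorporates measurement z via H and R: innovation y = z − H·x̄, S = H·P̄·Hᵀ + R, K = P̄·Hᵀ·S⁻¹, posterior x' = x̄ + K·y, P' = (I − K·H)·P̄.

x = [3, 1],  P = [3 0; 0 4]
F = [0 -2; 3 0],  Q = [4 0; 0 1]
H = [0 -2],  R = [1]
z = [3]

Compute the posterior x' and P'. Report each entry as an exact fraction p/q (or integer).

x̄ = F·x = [-2, 9]
P̄ = F·P·Fᵀ + Q = [20 0; 0 28]
y = z − H·x̄ = [21]
S = H·P̄·Hᵀ + R = [113]
K = P̄·Hᵀ·S⁻¹ = [0; -56/113]
x' = x̄ + K·y = [-2, -159/113]
P' = (I − K·H)·P̄ = [20 0; 0 28/113]

x' = [-2, -159/113]
P' = [20 0; 0 28/113]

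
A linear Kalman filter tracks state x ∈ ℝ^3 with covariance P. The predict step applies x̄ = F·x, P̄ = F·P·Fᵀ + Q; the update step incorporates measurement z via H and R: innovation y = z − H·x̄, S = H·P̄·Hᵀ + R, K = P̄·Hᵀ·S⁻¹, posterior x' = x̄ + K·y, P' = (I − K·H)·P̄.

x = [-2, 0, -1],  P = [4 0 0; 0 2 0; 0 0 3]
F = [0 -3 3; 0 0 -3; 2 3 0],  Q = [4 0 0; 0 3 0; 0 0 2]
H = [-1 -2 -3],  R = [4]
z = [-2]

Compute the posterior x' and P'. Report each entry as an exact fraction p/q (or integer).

x̄ = F·x = [-3, 3, -4]
P̄ = F·P·Fᵀ + Q = [49 -27 -18; -27 30 0; -18 0 36]
y = z − H·x̄ = [-11]
S = H·P̄·Hᵀ + R = [281]
K = P̄·Hᵀ·S⁻¹ = [59/281; -33/281; -90/281]
x' = x̄ + K·y = [-1492/281, 1206/281, -134/281]
P' = (I − K·H)·P̄ = [10288/281 -5640/281 252/281; -5640/281 7341/281 -2970/281; 252/281 -2970/281 2016/281]

x' = [-1492/281, 1206/281, -134/281]
P' = [10288/281 -5640/281 252/281; -5640/281 7341/281 -2970/281; 252/281 -2970/281 2016/281]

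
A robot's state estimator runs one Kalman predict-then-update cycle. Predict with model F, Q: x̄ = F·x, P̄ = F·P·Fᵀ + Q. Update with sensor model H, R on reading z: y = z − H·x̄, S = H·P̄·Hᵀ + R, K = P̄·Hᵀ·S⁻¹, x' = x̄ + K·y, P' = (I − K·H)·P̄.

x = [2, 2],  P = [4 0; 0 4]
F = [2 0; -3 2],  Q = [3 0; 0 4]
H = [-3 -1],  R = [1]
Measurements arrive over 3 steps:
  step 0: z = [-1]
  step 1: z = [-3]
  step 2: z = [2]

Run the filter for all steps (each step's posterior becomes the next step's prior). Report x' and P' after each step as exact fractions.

step 0: x' = [13/28, -2/7], P' = [169/28 -124/7; -124/7 1112/21]
step 1: x' = [1981/7187, 15435/7187], P' = [139841/7187 -421677/7187; -421677/7187 1278596/7187]
step 2: x' = [2142339/514271, -22315490/1542813], P' = [13134944/514271 -39665825/514271; -39665825/514271 360876988/1542813]

step 0: x̄ = F·x = [4, -2]
step 0: P̄ = F·P·Fᵀ + Q = [19 -24; -24 56]
step 0: y = z − H·x̄ = [9]
step 0: S = H·P̄·Hᵀ + R = [84]
step 0: K = P̄·Hᵀ·S⁻¹ = [-11/28; 4/21]
step 0: x' = x̄ + K·y = [13/28, -2/7]
step 0: P' = (I − K·H)·P̄ = [169/28 -124/7; -124/7 1112/21]
step 1: x̄ = F·x = [13/14, -55/28]
step 1: P̄ = F·P·Fᵀ + Q = [190/7 -1499/14; -1499/14 40547/84]
step 1: y = z − H·x̄ = [-61/28]
step 1: S = H·P̄·Hᵀ + R = [7187/84]
step 1: K = P̄·Hᵀ·S⁻¹ = [2154/7187; -13565/7187]
step 1: x' = x̄ + K·y = [1981/7187, 15435/7187]
step 1: P' = (I − K·H)·P̄ = [139841/7187 -421677/7187; -421677/7187 1278596/7187]
step 2: x̄ = F·x = [3962/7187, 24927/7187]
step 2: P̄ = F·P·Fᵀ + Q = [580925/7187 -2525754/7187; -2525754/7187 11461825/7187]
step 2: y = z − H·x̄ = [51187/7187]
step 2: S = H·P̄·Hᵀ + R = [1542813/7187]
step 2: K = P̄·Hᵀ·S⁻¹ = [260993/514271; -3884563/1542813]
step 2: x' = x̄ + K·y = [2142339/514271, -22315490/1542813]
step 2: P' = (I − K·H)·P̄ = [13134944/514271 -39665825/514271; -39665825/514271 360876988/1542813]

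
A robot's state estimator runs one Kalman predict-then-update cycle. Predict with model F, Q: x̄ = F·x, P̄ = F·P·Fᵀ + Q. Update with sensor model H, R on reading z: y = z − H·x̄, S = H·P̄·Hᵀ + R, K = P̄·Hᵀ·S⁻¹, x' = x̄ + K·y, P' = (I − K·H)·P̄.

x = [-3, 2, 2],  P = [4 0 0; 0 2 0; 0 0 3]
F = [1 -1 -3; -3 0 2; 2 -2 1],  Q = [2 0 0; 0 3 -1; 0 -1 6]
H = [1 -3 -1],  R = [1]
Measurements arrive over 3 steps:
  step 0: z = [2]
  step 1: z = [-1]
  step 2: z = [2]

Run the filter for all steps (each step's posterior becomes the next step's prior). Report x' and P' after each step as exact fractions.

step 0: x̄ = F·x = [-11, 13, -8]
step 0: P̄ = F·P·Fᵀ + Q = [35 -30 3; -30 51 -19; 3 -19 33]
step 0: y = z − H·x̄ = [44]
step 0: S = H·P̄·Hᵀ + R = [588]
step 0: K = P̄·Hᵀ·S⁻¹ = [61/294; -41/147; 9/196]
step 0: x' = x̄ + K·y = [-275/147, 107/147, -293/49]
step 0: P' = (I − K·H)·P̄ = [1424/147 592/147 -255/98; 592/147 773/147 -562/49; -255/98 -562/49 6225/196]
step 1: x̄ = F·x = [2255/147, -311/49, -1643/147]
step 1: P̄ = F·P·Fᵀ + Q = [142019/588 -10448/49 -73991/588; -10448/49 12174/49 3520/49; -73991/588 3520/49 59267/588]
step 1: y = z − H·x̄ = [-6844/147]
step 1: S = H·P̄·Hᵀ + R = [667586/147]
step 1: K = P̄·Hᵀ·S⁻¹ = [296069/1335172; -75735/333793; -129989/1335172]
step 1: x' = x̄ + K·y = [1674348/333793, 1407493/333793, -2217760/333793]
step 1: P' = (I − K·H)·P̄ = [48660159/2670344 10190273/667586 -74215255/2670344; 10190273/667586 4892568/333793 -19013665/667586; -74215255/2670344 -19013665/667586 154208703/2670344]
step 2: x̄ = F·x = [6920135/333793, -9458564/333793, -1684050/333793]
step 2: P̄ = F·P·Fᵀ + Q = [173557638/333793 -201650988/333793 -57408262/333793; -201650988/333793 1953370335/2670344 488356045/2670344; -57408262/333793 488356045/2670344 202702463/2670344]
step 2: y = z − H·x̄ = [-36312291/333793]
step 2: S = H·P̄·Hᵀ + R = [8175520703/667586]
step 2: K = P̄·Hᵀ·S⁻¹ = [1671837728/8175520703; -3980837477/16351041406; -1063518347/16351041406]
step 2: x' = x̄ + K·y = [-12380580551/8175520703, -30270385289/16351041406, 33202662789/16351041406]
step 2: P' = (I − K·H)·P̄ = [64121680954/8175520703 45617324500/8175520703 -74402130274/8175520703; 45617324500/8175520703 45968832529/8175520703 -180597508697/16351041406; -74402130274/8175520703 -180597508697/16351041406 197025891945/8175520703]

step 0: x' = [-275/147, 107/147, -293/49], P' = [1424/147 592/147 -255/98; 592/147 773/147 -562/49; -255/98 -562/49 6225/196]
step 1: x' = [1674348/333793, 1407493/333793, -2217760/333793], P' = [48660159/2670344 10190273/667586 -74215255/2670344; 10190273/667586 4892568/333793 -19013665/667586; -74215255/2670344 -19013665/667586 154208703/2670344]
step 2: x' = [-12380580551/8175520703, -30270385289/16351041406, 33202662789/16351041406], P' = [64121680954/8175520703 45617324500/8175520703 -74402130274/8175520703; 45617324500/8175520703 45968832529/8175520703 -180597508697/16351041406; -74402130274/8175520703 -180597508697/16351041406 197025891945/8175520703]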